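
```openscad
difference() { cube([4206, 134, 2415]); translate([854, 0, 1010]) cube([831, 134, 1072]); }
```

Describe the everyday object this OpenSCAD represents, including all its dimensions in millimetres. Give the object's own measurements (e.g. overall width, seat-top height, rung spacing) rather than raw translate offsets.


A wall 4206 mm long (x), 134 mm thick (y), 2415 mm tall, with a rectangular window opening cut through it. The opening is 831 mm wide and 1072 mm tall; its sill is at z = 1010 mm and its near (−x) edge is 854 mm from the wall's −x end. The opening passes through the full wall thickness.


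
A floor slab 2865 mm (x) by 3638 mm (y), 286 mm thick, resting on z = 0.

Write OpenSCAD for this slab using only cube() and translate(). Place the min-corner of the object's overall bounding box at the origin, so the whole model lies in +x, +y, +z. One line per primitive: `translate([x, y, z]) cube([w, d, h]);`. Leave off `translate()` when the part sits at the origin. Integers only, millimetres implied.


cube([2865, 3638, 286]);


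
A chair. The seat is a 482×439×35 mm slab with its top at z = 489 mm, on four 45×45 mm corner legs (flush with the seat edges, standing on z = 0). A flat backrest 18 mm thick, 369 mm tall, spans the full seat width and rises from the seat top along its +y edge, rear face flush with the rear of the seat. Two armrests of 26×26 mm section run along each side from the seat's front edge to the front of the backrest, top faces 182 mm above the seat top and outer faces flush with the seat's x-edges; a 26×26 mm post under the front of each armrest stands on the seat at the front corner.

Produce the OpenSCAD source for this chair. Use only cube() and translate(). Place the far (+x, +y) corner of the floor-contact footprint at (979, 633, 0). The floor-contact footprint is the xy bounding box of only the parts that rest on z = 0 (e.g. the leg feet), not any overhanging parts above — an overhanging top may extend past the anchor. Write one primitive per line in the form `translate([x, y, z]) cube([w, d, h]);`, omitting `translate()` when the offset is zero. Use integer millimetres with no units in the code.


translate([497, 194, 454]) cube([482, 439, 35]);
translate([497, 194, 0]) cube([45, 45, 454]);
translate([934, 194, 0]) cube([45, 45, 454]);
translate([497, 588, 0]) cube([45, 45, 454]);
translate([934, 588, 0]) cube([45, 45, 454]);
translate([497, 615, 489]) cube([482, 18, 369]);
translate([497, 194, 645]) cube([26, 421, 26]);
translate([953, 194, 645]) cube([26, 421, 26]);
translate([497, 194, 489]) cube([26, 26, 156]);
translate([953, 194, 489]) cube([26, 26, 156]);


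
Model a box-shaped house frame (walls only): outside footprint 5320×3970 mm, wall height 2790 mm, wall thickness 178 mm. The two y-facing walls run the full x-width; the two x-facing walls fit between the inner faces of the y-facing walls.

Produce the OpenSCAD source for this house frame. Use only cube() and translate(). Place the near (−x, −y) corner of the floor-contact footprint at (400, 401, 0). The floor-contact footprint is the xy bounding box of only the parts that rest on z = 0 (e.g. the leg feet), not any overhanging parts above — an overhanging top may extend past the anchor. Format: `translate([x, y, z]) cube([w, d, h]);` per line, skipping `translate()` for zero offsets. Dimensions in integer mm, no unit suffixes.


translate([400, 401, 0]) cube([5320, 178, 2790]);
translate([400, 4193, 0]) cube([5320, 178, 2790]);
translate([400, 579, 0]) cube([178, 3614, 2790]);
translate([5542, 579, 0]) cube([178, 3614, 2790]);


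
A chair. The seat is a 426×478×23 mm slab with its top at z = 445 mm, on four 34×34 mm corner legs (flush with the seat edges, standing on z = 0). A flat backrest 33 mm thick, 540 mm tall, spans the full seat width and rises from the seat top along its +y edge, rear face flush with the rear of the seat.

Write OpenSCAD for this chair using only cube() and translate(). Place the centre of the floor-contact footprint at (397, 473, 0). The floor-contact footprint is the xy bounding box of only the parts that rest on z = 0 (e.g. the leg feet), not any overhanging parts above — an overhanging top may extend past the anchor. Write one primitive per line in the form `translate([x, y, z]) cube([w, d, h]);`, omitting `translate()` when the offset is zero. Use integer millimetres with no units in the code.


translate([184, 234, 422]) cube([426, 478, 23]);
translate([184, 234, 0]) cube([34, 34, 422]);
translate([576, 234, 0]) cube([34, 34, 422]);
translate([184, 678, 0]) cube([34, 34, 422]);
translate([576, 678, 0]) cube([34, 34, 422]);
translate([184, 679, 445]) cube([426, 33, 540]);


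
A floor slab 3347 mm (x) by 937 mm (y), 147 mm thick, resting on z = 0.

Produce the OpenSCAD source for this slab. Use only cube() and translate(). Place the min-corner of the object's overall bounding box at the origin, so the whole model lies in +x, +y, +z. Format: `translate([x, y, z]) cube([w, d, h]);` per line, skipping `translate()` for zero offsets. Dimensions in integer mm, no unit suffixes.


cube([3347, 937, 147]);


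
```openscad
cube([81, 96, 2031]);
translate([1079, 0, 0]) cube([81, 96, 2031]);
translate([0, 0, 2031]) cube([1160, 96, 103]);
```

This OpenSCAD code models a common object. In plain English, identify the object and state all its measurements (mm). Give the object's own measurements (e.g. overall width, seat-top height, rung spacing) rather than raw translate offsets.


A door frame. The clear opening is 998 mm wide and 2031 mm high. Two 81 mm wide jambs, 96 mm deep, stand either side of the opening from the floor to the top of the opening. A 103 mm thick head sits across the top of both jambs, spanning the full outside width of the frame.


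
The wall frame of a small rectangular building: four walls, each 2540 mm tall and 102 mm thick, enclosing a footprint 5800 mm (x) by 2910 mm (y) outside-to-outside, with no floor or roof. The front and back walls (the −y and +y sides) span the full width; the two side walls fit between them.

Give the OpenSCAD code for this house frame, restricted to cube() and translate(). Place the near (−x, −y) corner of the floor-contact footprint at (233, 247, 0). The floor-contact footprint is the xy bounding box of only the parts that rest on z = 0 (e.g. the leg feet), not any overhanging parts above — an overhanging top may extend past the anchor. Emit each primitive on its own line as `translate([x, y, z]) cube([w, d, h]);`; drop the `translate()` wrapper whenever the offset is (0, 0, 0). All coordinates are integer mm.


translate([233, 247, 0]) cube([5800, 102, 2540]);
translate([233, 3055, 0]) cube([5800, 102, 2540]);
translate([233, 349, 0]) cube([102, 2706, 2540]);
translate([5931, 349, 0]) cube([102, 2706, 2540]);


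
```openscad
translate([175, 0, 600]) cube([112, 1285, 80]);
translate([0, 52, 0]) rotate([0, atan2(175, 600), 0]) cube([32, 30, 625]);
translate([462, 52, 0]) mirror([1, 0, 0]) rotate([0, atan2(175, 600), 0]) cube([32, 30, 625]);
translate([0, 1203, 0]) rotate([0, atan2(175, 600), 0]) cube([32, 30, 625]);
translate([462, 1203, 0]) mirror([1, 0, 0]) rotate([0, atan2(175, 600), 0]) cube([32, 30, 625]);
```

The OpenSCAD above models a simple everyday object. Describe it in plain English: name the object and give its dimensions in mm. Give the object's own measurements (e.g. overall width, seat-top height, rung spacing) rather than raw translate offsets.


A sawhorse. A 112×1285×80 mm beam (x, y, z) sits on two A-frame leg pairs. Each pair is two raked legs of 32×30 mm section (30 mm along y) splaying symmetrically in x. Each leg rises 600 mm vertically over 175 mm of horizontal reach and is 625 mm long along its own axis. Every leg's outer bottom edge rests on the floor and its outer top edge meets a bottom edge of the beam — the left legs (tilting toward +x) meet the beam's −x bottom edge, the right legs (their mirror images, tilting toward −x) meet its +x bottom edge — so the leg tops tuck under the beam, the beam's underside is 600 mm above the floor, and the feet are 462 mm apart outside-to-outside with the beam centred between them. The two leg pairs are set in 52 mm from either end of the beam.


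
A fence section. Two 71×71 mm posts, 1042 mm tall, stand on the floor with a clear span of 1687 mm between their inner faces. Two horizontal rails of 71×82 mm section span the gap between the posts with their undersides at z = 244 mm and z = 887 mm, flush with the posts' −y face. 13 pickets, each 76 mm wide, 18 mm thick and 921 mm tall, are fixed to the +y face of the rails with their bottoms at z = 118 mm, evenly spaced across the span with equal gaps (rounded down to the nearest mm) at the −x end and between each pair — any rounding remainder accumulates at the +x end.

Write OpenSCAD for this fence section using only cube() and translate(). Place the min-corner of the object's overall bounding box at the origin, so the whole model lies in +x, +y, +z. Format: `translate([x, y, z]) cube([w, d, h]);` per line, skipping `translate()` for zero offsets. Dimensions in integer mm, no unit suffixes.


cube([71, 71, 1042]);
translate([1758, 0, 0]) cube([71, 71, 1042]);
translate([71, 0, 244]) cube([1687, 71, 82]);
translate([71, 0, 887]) cube([1687, 71, 82]);
translate([120, 71, 118]) cube([76, 18, 921]);
translate([245, 71, 118]) cube([76, 18, 921]);
translate([370, 71, 118]) cube([76, 18, 921]);
translate([495, 71, 118]) cube([76, 18, 921]);
translate([620, 71, 118]) cube([76, 18, 921]);
translate([745, 71, 118]) cube([76, 18, 921]);
translate([870, 71, 118]) cube([76, 18, 921]);
translate([995, 71, 118]) cube([76, 18, 921]);
translate([1120, 71, 118]) cube([76, 18, 921]);
translate([1245, 71, 118]) cube([76, 18, 921]);
translate([1370, 71, 118]) cube([76, 18, 921]);
translate([1495, 71, 118]) cube([76, 18, 921]);
translate([1620, 71, 118]) cube([76, 18, 921]);


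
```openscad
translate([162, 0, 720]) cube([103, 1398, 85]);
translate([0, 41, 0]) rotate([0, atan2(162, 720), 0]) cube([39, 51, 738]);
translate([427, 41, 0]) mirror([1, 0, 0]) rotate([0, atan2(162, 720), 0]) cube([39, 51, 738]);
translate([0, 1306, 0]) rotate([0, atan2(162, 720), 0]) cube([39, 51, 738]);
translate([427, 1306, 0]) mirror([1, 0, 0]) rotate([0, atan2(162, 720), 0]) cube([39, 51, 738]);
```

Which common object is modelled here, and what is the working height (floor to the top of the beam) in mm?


A sawhorse. The overall height is 805 mm.

A beam across two mirrored pairs of raked legs — a sawhorse. The beam's underside is at z = 720 (matching the legs' vertical rise in atan2(162, 720)) and the beam is 85 mm tall, so its top is at 720 + 85 = 805 mm. The raked legs top out at the beam's underside, so that is the highest point.


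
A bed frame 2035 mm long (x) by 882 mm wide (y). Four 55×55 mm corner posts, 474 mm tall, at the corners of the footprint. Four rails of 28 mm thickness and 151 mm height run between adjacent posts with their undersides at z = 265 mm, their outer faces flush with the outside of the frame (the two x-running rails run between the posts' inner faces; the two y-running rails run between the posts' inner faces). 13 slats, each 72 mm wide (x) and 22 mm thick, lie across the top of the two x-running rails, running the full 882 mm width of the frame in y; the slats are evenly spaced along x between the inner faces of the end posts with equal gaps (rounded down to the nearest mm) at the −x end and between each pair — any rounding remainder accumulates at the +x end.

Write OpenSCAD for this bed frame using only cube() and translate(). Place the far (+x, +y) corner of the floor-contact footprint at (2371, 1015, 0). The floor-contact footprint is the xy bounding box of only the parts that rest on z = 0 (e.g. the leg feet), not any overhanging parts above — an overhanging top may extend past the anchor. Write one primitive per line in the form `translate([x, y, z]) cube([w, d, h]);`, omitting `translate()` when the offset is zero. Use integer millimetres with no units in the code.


translate([336, 133, 0]) cube([55, 55, 474]);
translate([336, 960, 0]) cube([55, 55, 474]);
translate([2316, 133, 0]) cube([55, 55, 474]);
translate([2316, 960, 0]) cube([55, 55, 474]);
translate([391, 133, 265]) cube([1925, 28, 151]);
translate([391, 987, 265]) cube([1925, 28, 151]);
translate([336, 188, 265]) cube([28, 772, 151]);
translate([2343, 188, 265]) cube([28, 772, 151]);
translate([461, 133, 416]) cube([72, 882, 22]);
translate([603, 133, 416]) cube([72, 882, 22]);
translate([745, 133, 416]) cube([72, 882, 22]);
translate([887, 133, 416]) cube([72, 882, 22]);
translate([1029, 133, 416]) cube([72, 882, 22]);
translate([1171, 133, 416]) cube([72, 882, 22]);
translate([1313, 133, 416]) cube([72, 882, 22]);
translate([1455, 133, 416]) cube([72, 882, 22]);
translate([1597, 133, 416]) cube([72, 882, 22]);
translate([1739, 133, 416]) cube([72, 882, 22]);
translate([1881, 133, 416]) cube([72, 882, 22]);
translate([2023, 133, 416]) cube([72, 882, 22]);
translate([2165, 133, 416]) cube([72, 882, 22]);


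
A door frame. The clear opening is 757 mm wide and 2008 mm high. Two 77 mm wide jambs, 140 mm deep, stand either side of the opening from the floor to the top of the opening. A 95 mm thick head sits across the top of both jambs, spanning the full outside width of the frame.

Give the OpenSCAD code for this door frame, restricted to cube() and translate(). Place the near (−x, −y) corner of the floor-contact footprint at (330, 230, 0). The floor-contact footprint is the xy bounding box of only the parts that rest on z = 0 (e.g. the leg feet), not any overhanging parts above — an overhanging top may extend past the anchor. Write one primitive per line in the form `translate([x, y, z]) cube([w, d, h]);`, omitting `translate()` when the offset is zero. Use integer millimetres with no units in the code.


translate([330, 230, 0]) cube([77, 140, 2008]);
translate([1164, 230, 0]) cube([77, 140, 2008]);
translate([330, 230, 2008]) cube([911, 140, 95]);


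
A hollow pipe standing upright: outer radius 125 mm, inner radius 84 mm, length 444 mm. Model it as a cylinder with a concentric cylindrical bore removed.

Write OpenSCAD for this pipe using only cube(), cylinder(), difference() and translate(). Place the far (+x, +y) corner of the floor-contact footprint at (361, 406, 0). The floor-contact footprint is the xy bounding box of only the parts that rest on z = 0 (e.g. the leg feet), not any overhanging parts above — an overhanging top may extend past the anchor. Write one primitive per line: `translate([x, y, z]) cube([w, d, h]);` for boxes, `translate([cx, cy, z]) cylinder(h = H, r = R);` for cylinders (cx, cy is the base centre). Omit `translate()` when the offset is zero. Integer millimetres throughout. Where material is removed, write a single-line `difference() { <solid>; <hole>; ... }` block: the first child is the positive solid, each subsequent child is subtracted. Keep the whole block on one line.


difference() { translate([236, 281, 0]) cylinder(h = 444, r = 125); translate([236, 281, 0]) cylinder(h = 444, r = 84); }


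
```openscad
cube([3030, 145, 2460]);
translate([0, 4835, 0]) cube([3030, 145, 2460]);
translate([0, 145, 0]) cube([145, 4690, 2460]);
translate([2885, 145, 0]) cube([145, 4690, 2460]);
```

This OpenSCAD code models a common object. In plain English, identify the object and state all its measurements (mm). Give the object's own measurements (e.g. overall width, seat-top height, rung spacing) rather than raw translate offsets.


The wall frame of a small rectangular building: four walls, each 2460 mm tall and 145 mm thick, enclosing a footprint 3030 mm (x) by 4980 mm (y) outside-to-outside, with no floor or roof. The front and back walls (the −y and +y sides) span the full width; the two side walls fit between them.


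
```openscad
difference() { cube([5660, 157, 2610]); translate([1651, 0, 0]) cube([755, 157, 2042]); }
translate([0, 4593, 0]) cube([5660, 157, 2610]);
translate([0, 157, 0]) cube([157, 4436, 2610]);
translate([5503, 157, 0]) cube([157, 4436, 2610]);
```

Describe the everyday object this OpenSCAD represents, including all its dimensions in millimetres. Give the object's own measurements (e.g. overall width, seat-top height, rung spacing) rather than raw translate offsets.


A single room: four walls, each 2610 mm tall and 157 mm thick, enclosing an outside footprint 5660×4750 mm (x × y), no floor or roof. The front and back walls (−y and +y sides) run the full x-width; the side walls fit between their inner faces. A door opening 755 mm wide and 2042 mm tall is cut through the front wall from the floor up, its −x edge 1651 mm from the wall's −x end.


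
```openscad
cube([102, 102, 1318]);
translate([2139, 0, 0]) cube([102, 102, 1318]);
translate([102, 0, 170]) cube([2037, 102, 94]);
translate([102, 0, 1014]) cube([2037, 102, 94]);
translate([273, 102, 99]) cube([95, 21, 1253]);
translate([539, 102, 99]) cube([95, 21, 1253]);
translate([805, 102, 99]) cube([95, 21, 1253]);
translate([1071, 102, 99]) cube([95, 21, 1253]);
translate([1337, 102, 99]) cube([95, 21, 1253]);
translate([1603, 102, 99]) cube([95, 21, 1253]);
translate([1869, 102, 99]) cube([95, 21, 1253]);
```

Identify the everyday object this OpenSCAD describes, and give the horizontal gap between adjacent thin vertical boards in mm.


A fence section. The picket gap is 171 mm.

Two posts, two rails, 7 pickets — a fence section. Span 2037 mm holds 7 pickets of 95 mm with 8 equal gaps: ⌊(2037 − 7·95) / 8⌋ = 171 mm.


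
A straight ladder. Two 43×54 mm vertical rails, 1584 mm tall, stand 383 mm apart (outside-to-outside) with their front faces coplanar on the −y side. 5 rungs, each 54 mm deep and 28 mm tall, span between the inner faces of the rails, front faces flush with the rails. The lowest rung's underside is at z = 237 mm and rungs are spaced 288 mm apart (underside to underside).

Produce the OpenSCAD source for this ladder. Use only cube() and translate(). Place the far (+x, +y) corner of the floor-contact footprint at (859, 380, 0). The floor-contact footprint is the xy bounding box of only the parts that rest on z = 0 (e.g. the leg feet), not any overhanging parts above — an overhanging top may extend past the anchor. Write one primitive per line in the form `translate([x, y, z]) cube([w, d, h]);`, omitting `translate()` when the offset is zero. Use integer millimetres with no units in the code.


translate([476, 326, 0]) cube([43, 54, 1584]);
translate([816, 326, 0]) cube([43, 54, 1584]);
translate([519, 326, 237]) cube([297, 54, 28]);
translate([519, 326, 525]) cube([297, 54, 28]);
translate([519, 326, 813]) cube([297, 54, 28]);
translate([519, 326, 1101]) cube([297, 54, 28]);
translate([519, 326, 1389]) cube([297, 54, 28]);


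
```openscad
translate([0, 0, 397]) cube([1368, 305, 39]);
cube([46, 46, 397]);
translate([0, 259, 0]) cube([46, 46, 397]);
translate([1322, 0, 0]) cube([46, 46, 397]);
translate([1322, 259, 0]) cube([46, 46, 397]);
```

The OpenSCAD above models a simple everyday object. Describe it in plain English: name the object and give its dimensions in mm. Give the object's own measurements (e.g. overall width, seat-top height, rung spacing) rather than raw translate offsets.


A bench: a 1368×305 mm seat slab, 39 mm thick, top at z = 436 mm, on four 46×46 mm square legs flush with the seat corners and standing on z = 0.


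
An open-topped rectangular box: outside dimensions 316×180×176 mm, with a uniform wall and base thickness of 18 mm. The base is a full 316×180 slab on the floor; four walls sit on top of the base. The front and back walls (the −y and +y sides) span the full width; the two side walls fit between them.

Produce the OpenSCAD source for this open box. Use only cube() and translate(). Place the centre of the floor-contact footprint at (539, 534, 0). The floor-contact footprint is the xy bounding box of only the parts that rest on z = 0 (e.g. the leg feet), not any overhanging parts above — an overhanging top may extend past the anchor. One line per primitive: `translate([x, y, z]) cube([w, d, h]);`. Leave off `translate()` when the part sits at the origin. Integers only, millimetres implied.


translate([381, 444, 0]) cube([316, 180, 18]);
translate([381, 444, 18]) cube([316, 18, 158]);
translate([381, 606, 18]) cube([316, 18, 158]);
translate([381, 462, 18]) cube([18, 144, 158]);
translate([679, 462, 18]) cube([18, 144, 158]);


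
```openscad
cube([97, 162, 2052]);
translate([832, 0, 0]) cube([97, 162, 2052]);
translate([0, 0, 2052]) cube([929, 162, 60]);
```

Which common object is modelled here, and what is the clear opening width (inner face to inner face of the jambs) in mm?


A door frame. The clear opening width is 735 mm.

Two 2052 mm tall posts with a header on top — a door frame. The left jamb is 97 mm wide at x = 0; the right jamb starts at x = 832. The clear opening is 832 − 97 = 735 mm.


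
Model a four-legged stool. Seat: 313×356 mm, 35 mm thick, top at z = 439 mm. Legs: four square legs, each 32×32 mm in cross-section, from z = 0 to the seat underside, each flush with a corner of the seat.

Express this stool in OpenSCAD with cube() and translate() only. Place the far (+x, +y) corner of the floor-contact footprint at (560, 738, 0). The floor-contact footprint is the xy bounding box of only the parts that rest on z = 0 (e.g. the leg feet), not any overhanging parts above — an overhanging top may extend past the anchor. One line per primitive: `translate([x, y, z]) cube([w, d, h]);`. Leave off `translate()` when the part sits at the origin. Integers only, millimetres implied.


// leg_h = 439 - 35 = 404
translate([247, 382, 404]) cube([313, 356, 35]);
translate([247, 382, 0]) cube([32, 32, 404]);
translate([528, 382, 0]) cube([32, 32, 404]);
translate([247, 706, 0]) cube([32, 32, 404]);
translate([528, 706, 0]) cube([32, 32, 404]);


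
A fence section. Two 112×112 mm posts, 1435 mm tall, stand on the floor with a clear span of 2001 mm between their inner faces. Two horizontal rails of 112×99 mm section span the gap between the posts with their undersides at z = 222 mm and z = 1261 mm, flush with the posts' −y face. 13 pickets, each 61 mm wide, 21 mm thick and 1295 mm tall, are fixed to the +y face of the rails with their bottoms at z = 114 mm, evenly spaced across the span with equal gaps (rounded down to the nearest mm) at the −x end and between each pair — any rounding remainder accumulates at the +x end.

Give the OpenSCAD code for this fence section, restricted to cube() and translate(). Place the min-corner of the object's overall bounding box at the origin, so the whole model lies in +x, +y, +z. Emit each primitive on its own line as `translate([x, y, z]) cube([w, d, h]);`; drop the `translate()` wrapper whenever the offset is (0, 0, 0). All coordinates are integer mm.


cube([112, 112, 1435]);
translate([2113, 0, 0]) cube([112, 112, 1435]);
translate([112, 0, 222]) cube([2001, 112, 99]);
translate([112, 0, 1261]) cube([2001, 112, 99]);
translate([198, 112, 114]) cube([61, 21, 1295]);
translate([345, 112, 114]) cube([61, 21, 1295]);
translate([492, 112, 114]) cube([61, 21, 1295]);
translate([639, 112, 114]) cube([61, 21, 1295]);
translate([786, 112, 114]) cube([61, 21, 1295]);
translate([933, 112, 114]) cube([61, 21, 1295]);
translate([1080, 112, 114]) cube([61, 21, 1295]);
translate([1227, 112, 114]) cube([61, 21, 1295]);
translate([1374, 112, 114]) cube([61, 21, 1295]);
translate([1521, 112, 114]) cube([61, 21, 1295]);
translate([1668, 112, 114]) cube([61, 21, 1295]);
translate([1815, 112, 114]) cube([61, 21, 1295]);
translate([1962, 112, 114]) cube([61, 21, 1295]);


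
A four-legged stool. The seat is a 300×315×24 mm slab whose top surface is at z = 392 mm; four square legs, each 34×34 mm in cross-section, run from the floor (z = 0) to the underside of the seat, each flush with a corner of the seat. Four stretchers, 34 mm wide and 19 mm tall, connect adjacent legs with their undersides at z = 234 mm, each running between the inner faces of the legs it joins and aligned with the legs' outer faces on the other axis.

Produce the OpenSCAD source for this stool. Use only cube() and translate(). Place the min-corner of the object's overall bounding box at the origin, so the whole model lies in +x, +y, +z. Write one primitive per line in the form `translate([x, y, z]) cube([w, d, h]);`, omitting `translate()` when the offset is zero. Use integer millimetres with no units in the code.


translate([0, 0, 368]) cube([300, 315, 24]);
cube([34, 34, 368]);
translate([266, 0, 0]) cube([34, 34, 368]);
translate([0, 281, 0]) cube([34, 34, 368]);
translate([266, 281, 0]) cube([34, 34, 368]);
translate([34, 0, 234]) cube([232, 34, 19]);
translate([34, 281, 234]) cube([232, 34, 19]);
translate([0, 34, 234]) cube([34, 247, 19]);
translate([266, 34, 234]) cube([34, 247, 19]);


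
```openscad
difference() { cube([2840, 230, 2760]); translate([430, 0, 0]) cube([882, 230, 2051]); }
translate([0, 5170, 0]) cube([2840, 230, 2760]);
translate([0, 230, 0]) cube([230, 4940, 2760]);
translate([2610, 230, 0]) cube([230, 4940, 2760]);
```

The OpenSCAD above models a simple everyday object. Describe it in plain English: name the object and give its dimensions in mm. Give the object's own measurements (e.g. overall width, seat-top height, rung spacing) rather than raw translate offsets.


A single room: four walls, each 2760 mm tall and 230 mm thick, enclosing an outside footprint 2840×5400 mm (x × y), no floor or roof. The front and back walls (−y and +y sides) run the full x-width; the side walls fit between their inner faces. A door opening 882 mm wide and 2051 mm tall is cut through the front wall from the floor up, its −x edge 430 mm from the wall's −x end.


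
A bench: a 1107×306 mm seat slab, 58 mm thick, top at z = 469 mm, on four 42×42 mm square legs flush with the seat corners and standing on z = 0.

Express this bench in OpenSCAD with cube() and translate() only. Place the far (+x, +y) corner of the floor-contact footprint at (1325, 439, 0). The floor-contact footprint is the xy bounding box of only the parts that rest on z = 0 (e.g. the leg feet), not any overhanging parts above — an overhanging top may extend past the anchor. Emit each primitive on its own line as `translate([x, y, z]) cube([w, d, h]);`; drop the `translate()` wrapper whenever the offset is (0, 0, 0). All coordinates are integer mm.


translate([218, 133, 411]) cube([1107, 306, 58]);
translate([218, 133, 0]) cube([42, 42, 411]);
translate([218, 397, 0]) cube([42, 42, 411]);
translate([1283, 133, 0]) cube([42, 42, 411]);
translate([1283, 397, 0]) cube([42, 42, 411]);


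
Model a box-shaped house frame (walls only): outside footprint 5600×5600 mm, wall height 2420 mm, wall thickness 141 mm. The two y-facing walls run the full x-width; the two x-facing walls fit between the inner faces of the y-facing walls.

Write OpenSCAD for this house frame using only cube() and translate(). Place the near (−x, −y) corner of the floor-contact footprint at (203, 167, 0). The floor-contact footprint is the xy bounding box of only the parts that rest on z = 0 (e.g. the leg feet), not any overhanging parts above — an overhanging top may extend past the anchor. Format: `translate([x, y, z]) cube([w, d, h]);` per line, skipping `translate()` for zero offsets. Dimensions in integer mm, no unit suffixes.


translate([203, 167, 0]) cube([5600, 141, 2420]);
translate([203, 5626, 0]) cube([5600, 141, 2420]);
translate([203, 308, 0]) cube([141, 5318, 2420]);
translate([5662, 308, 0]) cube([141, 5318, 2420]);


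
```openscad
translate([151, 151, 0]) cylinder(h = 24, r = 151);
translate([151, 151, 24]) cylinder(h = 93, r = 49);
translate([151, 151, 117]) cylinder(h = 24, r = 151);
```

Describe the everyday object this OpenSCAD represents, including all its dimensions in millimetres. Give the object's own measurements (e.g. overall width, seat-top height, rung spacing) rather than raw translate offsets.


A spool: two coaxial disc flanges of radius 151 mm and thickness 24 mm, joined by a core cylinder of radius 49 mm and height 93 mm. The lower flange rests on z = 0 and the three cylinders share a vertical axis.


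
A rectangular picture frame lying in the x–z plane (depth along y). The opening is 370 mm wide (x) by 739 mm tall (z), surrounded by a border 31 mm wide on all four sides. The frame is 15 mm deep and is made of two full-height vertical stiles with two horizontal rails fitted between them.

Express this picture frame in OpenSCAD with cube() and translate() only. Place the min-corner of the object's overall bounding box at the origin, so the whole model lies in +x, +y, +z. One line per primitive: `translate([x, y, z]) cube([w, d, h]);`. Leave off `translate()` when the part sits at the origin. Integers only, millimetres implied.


cube([31, 15, 801]);
translate([401, 0, 0]) cube([31, 15, 801]);
translate([31, 0, 0]) cube([370, 15, 31]);
translate([31, 0, 770]) cube([370, 15, 31]);


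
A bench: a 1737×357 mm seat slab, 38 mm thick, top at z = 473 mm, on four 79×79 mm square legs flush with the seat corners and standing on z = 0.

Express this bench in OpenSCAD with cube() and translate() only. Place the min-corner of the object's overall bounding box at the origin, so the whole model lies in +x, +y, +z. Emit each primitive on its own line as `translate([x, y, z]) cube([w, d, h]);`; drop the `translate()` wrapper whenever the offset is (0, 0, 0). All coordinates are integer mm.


// leg_h = 473 − 38 = 435
translate([0, 0, 435]) cube([1737, 357, 38]);
cube([79, 79, 435]);
translate([0, 278, 0]) cube([79, 79, 435]);
translate([1658, 0, 0]) cube([79, 79, 435]);
translate([1658, 278, 0]) cube([79, 79, 435]);


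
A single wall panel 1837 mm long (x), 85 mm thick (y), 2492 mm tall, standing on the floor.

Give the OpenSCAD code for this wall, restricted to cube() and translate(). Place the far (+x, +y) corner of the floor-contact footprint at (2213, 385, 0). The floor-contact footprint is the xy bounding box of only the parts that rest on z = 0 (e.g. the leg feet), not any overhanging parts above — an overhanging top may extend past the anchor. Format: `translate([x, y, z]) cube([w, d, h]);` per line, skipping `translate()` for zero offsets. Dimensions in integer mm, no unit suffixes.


translate([376, 300, 0]) cube([1837, 85, 2492]);


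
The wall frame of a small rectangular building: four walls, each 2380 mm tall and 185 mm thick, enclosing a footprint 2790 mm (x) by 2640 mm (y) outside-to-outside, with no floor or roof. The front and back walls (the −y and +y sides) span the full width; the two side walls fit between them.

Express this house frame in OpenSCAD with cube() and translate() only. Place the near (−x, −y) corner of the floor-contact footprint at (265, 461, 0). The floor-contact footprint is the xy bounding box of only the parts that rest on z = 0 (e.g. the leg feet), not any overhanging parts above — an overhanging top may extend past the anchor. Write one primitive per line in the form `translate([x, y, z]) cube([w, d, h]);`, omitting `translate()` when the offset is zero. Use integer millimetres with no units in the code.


translate([265, 461, 0]) cube([2790, 185, 2380]);
translate([265, 2916, 0]) cube([2790, 185, 2380]);
translate([265, 646, 0]) cube([185, 2270, 2380]);
translate([2870, 646, 0]) cube([185, 2270, 2380]);


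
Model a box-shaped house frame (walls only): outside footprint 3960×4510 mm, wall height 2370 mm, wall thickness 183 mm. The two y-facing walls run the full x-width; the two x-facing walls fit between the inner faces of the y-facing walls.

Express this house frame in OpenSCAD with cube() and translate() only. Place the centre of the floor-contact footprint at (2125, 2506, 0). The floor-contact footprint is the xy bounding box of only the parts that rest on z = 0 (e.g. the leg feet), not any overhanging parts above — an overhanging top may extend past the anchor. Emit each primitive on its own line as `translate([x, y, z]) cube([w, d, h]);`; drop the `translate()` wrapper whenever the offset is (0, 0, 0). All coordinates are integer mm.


translate([145, 251, 0]) cube([3960, 183, 2370]);
translate([145, 4578, 0]) cube([3960, 183, 2370]);
translate([145, 434, 0]) cube([183, 4144, 2370]);
translate([3922, 434, 0]) cube([183, 4144, 2370]);


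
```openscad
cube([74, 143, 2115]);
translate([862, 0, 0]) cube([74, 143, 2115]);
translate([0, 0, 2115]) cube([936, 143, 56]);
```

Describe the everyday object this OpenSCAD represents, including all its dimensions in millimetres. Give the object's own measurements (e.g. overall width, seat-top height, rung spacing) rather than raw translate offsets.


A door frame. The clear opening is 788 mm wide and 2115 mm high. Two 74 mm wide jambs, 143 mm deep, stand either side of the opening from the floor to the top of the opening. A 56 mm thick head sits across the top of both jambs, spanning the full outside width of the frame.


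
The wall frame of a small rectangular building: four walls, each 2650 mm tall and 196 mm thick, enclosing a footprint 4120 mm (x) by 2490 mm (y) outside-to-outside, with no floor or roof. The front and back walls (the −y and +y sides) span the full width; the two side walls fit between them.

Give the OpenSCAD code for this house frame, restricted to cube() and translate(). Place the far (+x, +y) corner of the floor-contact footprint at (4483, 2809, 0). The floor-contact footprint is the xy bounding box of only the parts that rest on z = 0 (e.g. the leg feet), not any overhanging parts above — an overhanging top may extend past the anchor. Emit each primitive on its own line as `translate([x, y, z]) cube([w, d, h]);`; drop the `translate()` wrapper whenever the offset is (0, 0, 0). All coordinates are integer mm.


translate([363, 319, 0]) cube([4120, 196, 2650]);
translate([363, 2613, 0]) cube([4120, 196, 2650]);
translate([363, 515, 0]) cube([196, 2098, 2650]);
translate([4287, 515, 0]) cube([196, 2098, 2650]);


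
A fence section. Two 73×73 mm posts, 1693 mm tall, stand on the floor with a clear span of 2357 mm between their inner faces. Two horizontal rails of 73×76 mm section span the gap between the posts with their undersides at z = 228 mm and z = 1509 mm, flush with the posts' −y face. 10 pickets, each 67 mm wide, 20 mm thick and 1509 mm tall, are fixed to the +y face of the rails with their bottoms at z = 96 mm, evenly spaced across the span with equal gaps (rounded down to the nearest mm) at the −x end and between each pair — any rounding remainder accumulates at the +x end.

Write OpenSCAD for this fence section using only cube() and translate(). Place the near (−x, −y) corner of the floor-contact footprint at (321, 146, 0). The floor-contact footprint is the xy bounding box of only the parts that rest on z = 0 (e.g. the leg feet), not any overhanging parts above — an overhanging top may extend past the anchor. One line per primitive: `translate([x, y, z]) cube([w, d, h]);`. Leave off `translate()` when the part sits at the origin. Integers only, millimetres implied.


translate([321, 146, 0]) cube([73, 73, 1693]);
translate([2751, 146, 0]) cube([73, 73, 1693]);
translate([394, 146, 228]) cube([2357, 73, 76]);
translate([394, 146, 1509]) cube([2357, 73, 76]);
translate([547, 219, 96]) cube([67, 20, 1509]);
translate([767, 219, 96]) cube([67, 20, 1509]);
translate([987, 219, 96]) cube([67, 20, 1509]);
translate([1207, 219, 96]) cube([67, 20, 1509]);
translate([1427, 219, 96]) cube([67, 20, 1509]);
translate([1647, 219, 96]) cube([67, 20, 1509]);
translate([1867, 219, 96]) cube([67, 20, 1509]);
translate([2087, 219, 96]) cube([67, 20, 1509]);
translate([2307, 219, 96]) cube([67, 20, 1509]);
translate([2527, 219, 96]) cube([67, 20, 1509]);


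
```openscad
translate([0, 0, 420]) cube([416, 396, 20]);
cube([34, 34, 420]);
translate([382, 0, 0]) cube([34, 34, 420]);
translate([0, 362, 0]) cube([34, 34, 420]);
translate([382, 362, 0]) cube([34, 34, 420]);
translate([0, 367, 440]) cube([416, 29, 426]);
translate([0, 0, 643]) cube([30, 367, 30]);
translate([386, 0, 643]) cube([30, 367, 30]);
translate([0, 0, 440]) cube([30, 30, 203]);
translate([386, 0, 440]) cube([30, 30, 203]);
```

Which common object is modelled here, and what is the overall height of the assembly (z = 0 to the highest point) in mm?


A chair. The overall height is 866 mm.

A slab on four corner posts with a tall panel at the back — a chair. The seat slab sits at z = 420 with thickness 20, and the 426 mm backrest starts at the seat top, so the overall height is 420 + 20 + 426 = 866 mm.


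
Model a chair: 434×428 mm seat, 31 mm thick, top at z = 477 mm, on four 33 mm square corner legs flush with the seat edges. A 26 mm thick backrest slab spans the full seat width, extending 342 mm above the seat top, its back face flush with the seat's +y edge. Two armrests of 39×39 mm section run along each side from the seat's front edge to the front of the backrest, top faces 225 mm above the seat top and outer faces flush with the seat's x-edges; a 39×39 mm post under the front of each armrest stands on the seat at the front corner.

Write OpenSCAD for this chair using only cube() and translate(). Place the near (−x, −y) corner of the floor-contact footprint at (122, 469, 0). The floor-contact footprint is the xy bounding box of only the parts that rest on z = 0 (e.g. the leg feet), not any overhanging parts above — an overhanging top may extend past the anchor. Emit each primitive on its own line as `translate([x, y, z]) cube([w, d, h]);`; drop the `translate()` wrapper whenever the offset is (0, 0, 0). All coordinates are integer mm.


// leg_h = 477 - 31 = 446
// arm post h = 225 - 39 = 186
translate([122, 469, 446]) cube([434, 428, 31]);
translate([122, 469, 0]) cube([33, 33, 446]);
translate([523, 469, 0]) cube([33, 33, 446]);
translate([122, 864, 0]) cube([33, 33, 446]);
translate([523, 864, 0]) cube([33, 33, 446]);
translate([122, 871, 477]) cube([434, 26, 342]);
translate([122, 469, 663]) cube([39, 402, 39]);
translate([517, 469, 663]) cube([39, 402, 39]);
translate([122, 469, 477]) cube([39, 39, 186]);
translate([517, 469, 477]) cube([39, 39, 186]);


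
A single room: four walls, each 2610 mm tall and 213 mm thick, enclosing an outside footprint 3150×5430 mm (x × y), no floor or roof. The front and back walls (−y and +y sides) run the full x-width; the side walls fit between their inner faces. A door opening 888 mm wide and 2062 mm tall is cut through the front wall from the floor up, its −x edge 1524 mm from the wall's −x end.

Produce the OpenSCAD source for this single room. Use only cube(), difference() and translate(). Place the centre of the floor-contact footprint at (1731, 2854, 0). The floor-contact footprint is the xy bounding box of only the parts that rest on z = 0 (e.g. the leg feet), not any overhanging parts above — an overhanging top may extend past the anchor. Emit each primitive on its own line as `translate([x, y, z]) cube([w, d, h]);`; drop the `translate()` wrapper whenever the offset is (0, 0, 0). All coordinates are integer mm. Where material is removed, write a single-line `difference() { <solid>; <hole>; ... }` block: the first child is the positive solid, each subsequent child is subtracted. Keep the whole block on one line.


difference() { translate([156, 139, 0]) cube([3150, 213, 2610]); translate([1680, 139, 0]) cube([888, 213, 2062]); }
translate([156, 5356, 0]) cube([3150, 213, 2610]);
translate([156, 352, 0]) cube([213, 5004, 2610]);
translate([3093, 352, 0]) cube([213, 5004, 2610]);


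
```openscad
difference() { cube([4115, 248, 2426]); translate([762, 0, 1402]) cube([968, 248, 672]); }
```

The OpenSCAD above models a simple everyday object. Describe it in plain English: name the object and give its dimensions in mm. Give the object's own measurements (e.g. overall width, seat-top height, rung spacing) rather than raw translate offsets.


A wall 4115 mm long (x), 248 mm thick (y), 2426 mm tall, with a rectangular window opening cut through it. The opening is 968 mm wide and 672 mm tall; its sill is at z = 1402 mm and its near (−x) edge is 762 mm from the wall's −x end. The opening passes through the full wall thickness.
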